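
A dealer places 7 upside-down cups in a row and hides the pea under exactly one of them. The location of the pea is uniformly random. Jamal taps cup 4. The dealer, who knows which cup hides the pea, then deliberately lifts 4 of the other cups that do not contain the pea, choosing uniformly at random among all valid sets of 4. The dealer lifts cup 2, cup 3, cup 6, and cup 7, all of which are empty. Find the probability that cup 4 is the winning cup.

Condition on the true location of the pea.
If it is under either of cups 1 and 5 (prior 1/7 each): the dealer has 5 equally likely choices, so probability 1/5; weight (1/7)·(1/5) = 1/35 each.
If it is under any of cups 2, 3, 6, and 7 (prior 1/7 each): that cup was opened and seen not to hold the prize — ruled out; weight (1/7)·0 = 0 each.
If it is under cup 4 (prior 1/7): the dealer has 15 equally likely choices, so probability 1/15; weight (1/7)·(1/15) = 1/105.
The weights sum to 1/15.
So P(the pea under cup 4 | the dealer opened cup 2, cup 3, cup 6, and cup 7) = (1/105) / (1/15) = 1/7.

1/7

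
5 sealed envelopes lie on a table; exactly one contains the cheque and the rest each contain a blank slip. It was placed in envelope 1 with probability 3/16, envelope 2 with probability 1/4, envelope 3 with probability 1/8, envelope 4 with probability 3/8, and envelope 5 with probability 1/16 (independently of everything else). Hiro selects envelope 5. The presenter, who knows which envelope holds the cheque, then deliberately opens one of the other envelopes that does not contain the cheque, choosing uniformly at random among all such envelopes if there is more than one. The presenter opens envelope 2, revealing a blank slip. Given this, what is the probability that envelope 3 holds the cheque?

8/47

Apply Bayes' rule, conditioning on where the cheque actually is.
If it is in envelope 1 (prior 3/16): the presenter has 3 equally likely choices, so probability 1/3; weight (3/16)·(1/3) = 1/16.
If it is in envelope 2 (prior 1/4): the presenter opened envelope 2, so this case is ruled out; weight (1/4)·0 = 0.
If it is in envelope 3 (prior 1/8): the presenter has 3 equally likely choices, so probability 1/3; weight (1/8)·(1/3) = 1/24.
If it is in envelope 4 (prior 3/8): the presenter has 3 equally likely choices, so probability 1/3; weight (3/8)·(1/3) = 1/8.
If it is in envelope 5 (prior 1/16): the presenter has 4 equally likely choices, so probability 1/4; weight (1/16)·(1/4) = 1/64.
The weights sum to 47/192.
So P(the cheque in envelope 3 | the presenter opened envelope 2) = (1/24) / (47/192) = 8/47.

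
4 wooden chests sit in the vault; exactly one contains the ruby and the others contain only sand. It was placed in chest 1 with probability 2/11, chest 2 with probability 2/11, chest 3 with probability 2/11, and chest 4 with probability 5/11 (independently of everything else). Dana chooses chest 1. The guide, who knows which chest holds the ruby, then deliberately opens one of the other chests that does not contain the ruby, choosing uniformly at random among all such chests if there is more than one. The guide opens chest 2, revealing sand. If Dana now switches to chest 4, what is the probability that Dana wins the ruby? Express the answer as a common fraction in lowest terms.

Apply Bayes' rule, conditioning on where the ruby actually is.
If it is in chest 1 (prior 2/11): the guide has 3 equally likely choices, so probability 1/3; weight (2/11)·(1/3) = 2/33.
If it is in chest 2 (prior 2/11): the guide opened chest 2, so this case is ruled out; weight (2/11)·0 = 0.
If it is in chest 3 (prior 2/11): the guide has 2 equally likely choices, so probability 1/2; weight (2/11)·(1/2) = 1/11.
If it is in chest 4 (prior 5/11): the guide has 2 equally likely choices, so probability 1/2; weight (5/11)·(1/2) = 5/22.
The weights sum to 25/66.
So P(the ruby in chest 4 | the guide opened chest 2) = (5/22) / (25/66) = 3/5.

3/5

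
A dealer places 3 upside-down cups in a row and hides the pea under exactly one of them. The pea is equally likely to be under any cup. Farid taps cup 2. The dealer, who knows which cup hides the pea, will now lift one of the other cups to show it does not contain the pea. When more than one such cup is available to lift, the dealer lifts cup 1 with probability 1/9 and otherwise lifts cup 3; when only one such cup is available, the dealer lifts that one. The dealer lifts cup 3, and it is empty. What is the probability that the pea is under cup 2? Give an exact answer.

Apply Bayes' rule, conditioning on where the pea actually is.
If it is under cup 1 (prior 1/3): only cup 3 is available, probability 1; weight (1/3)·1 = 1/3.
If it is under cup 2 (prior 1/3): cup 1 is available but not opened, probability 8/9; weight (1/3)·(8/9) = 8/27.
If it is under cup 3 (prior 1/3): the dealer opened cup 3, so this case is ruled out; weight (1/3)·0 = 0.
The weights sum to 17/27.
So P(the pea under cup 2 | the dealer opened cup 3) = (8/27) / (17/27) = 8/17.

8/17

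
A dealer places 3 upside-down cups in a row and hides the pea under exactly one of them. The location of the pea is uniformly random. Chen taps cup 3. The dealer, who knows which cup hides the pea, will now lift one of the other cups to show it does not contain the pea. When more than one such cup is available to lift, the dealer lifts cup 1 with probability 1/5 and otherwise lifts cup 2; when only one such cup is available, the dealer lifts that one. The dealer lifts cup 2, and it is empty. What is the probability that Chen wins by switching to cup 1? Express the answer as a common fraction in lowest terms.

Condition on the true location of the pea.
If it is under cup 1 (prior 1/3): only cup 2 is available, probability 1; weight (1/3)·1 = 1/3.
If it is under cup 2 (prior 1/3): the dealer opened cup 2, so this case is ruled out; weight (1/3)·0 = 0.
If it is under cup 3 (prior 1/3): cup 1 is available but not opened, probability 4/5; weight (1/3)·(4/5) = 4/15.
The weights sum to 3/5.
So P(the pea under cup 1 | the dealer opened cup 2) = (1/3) / (3/5) = 5/9.

5/9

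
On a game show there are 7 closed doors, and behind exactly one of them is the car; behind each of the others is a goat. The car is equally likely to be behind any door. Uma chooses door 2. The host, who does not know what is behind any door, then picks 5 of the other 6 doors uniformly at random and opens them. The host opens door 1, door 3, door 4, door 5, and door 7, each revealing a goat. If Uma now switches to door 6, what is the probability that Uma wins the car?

1/2

Because the host chose which doors to open without knowing where the car is, the choice is independent of the prize location. Learning that none of the 5 opened doors holds the car simply rules out those 5 locations and leaves the remaining 2 doors still equally likely by symmetry.
So P(the car behind door 6) = 1/2.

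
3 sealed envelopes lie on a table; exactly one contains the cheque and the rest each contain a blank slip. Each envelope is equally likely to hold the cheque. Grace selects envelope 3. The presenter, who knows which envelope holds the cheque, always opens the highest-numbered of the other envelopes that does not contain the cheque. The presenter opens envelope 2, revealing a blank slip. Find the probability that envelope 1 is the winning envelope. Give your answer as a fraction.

1/2

Consider each possible location of the cheque in turn.
If it is in either of envelopes 1 and 3 (prior 1/3 each): envelope 2 is the highest-numbered option available, probability 1; weight (1/3)·1 = 1/3 each.
If it is in envelope 2 (prior 1/3): the presenter opened envelope 2, so this case is ruled out; weight (1/3)·0 = 0.
The weights sum to 2/3.
So P(the cheque in envelope 1 | the presenter opened envelope 2) = (1/3) / (2/3) = 1/2.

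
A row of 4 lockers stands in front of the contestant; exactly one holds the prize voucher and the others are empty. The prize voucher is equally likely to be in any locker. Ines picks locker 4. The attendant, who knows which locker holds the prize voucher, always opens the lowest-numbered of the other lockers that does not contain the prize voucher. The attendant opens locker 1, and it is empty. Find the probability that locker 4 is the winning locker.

Apply Bayes' rule, conditioning on where the prize voucher actually is.
If it is in locker 1 (prior 1/4): the attendant opened locker 1, so this case is ruled out; weight (1/4)·0 = 0.
If it is in any of lockers 2, 3, and 4 (prior 1/4 each): locker 1 is the lowest-numbered option available, probability 1; weight (1/4)·1 = 1/4 each.
The weights sum to 3/4.
So P(the prize voucher in locker 4 | the attendant opened locker 1) = (1/4) / (3/4) = 1/3.

1/3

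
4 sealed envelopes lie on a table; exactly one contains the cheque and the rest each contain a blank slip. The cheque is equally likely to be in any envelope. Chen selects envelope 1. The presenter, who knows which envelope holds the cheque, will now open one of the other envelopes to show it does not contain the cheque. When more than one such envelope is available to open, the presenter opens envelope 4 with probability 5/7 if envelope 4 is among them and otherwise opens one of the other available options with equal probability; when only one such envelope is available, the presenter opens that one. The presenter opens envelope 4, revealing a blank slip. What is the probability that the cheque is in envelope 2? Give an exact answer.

Apply Bayes' rule, conditioning on where the cheque actually is.
If it is in any of envelopes 1, 2, and 3 (prior 1/4 each): envelope 4 is available, opened with probability 5/7; weight (1/4)·(5/7) = 5/28 each.
If it is in envelope 4 (prior 1/4): the presenter opened envelope 4, so this case is ruled out; weight (1/4)·0 = 0.
The weights sum to 15/28.
So P(the cheque in envelope 2 | the presenter opened envelope 4) = (5/28) / (15/28) = 1/3.

1/3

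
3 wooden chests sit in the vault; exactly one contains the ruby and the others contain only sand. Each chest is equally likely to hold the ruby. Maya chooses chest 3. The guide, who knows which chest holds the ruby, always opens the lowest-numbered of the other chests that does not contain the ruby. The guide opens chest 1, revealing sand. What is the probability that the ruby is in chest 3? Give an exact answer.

Condition on the true location of the ruby.
If it is in chest 1 (prior 1/3): the guide opened chest 1, so this case is ruled out; weight (1/3)·0 = 0.
If it is in either of chests 2 and 3 (prior 1/3 each): chest 1 is the lowest-numbered option available, probability 1; weight (1/3)·1 = 1/3 each.
The weights sum to 2/3.
So P(the ruby in chest 3 | the guide opened chest 1) = (1/3) / (2/3) = 1/2.

1/2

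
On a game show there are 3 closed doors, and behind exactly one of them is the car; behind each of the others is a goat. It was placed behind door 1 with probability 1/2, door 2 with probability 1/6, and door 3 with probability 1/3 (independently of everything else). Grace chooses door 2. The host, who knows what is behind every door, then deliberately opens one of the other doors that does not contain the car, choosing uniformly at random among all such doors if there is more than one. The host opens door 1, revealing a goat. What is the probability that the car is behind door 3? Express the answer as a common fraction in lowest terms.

Consider each possible location of the car in turn.
If it is behind door 1 (prior 1/2): the host opened door 1, so this case is ruled out; weight (1/2)·0 = 0.
If it is behind door 2 (prior 1/6): the host has 2 equally likely choices, so probability 1/2; weight (1/6)·(1/2) = 1/12.
If it is behind door 3 (prior 1/3): the host has no choice, probability 1; weight (1/3)·1 = 1/3.
The weights sum to 5/12.
So P(the car behind door 3 | the host opened door 1) = (1/3) / (5/12) = 4/5.

4/5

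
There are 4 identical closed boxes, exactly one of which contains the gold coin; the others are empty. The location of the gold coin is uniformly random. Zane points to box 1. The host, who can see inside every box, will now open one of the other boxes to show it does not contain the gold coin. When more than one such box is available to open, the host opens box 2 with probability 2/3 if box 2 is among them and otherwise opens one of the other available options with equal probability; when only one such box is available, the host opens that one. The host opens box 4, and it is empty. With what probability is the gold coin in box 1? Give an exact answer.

Consider each possible location of the gold coin in turn.
If it is in box 1 (prior 1/4): box 2 is available but not opened; box 4 gets probability (1 − 2/3)/2 = 1/6; weight (1/4)·(1/6) = 1/24.
If it is in box 2 (prior 1/4): box 2 holds the prize so is unavailable; the host chooses uniformly among the 2 others, probability 1/2; weight (1/4)·(1/2) = 1/8.
If it is in box 3 (prior 1/4): box 2 is available but not opened, probability 1/3; weight (1/4)·(1/3) = 1/12.
If it is in box 4 (prior 1/4): the host opened box 4, so this case is ruled out; weight (1/4)·0 = 0.
The weights sum to 1/4.
So P(the gold coin in box 1 | the host opened box 4) = (1/24) / (1/4) = 1/6.

1/6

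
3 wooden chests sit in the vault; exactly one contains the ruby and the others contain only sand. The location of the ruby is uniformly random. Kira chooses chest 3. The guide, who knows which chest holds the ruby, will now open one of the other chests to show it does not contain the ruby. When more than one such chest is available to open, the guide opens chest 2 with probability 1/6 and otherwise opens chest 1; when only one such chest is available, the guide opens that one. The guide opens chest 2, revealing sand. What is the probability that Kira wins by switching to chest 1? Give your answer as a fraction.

Apply Bayes' rule, conditioning on where the ruby actually is.
If it is in chest 1 (prior 1/3): only chest 2 is available, probability 1; weight (1/3)·1 = 1/3.
If it is in chest 2 (prior 1/3): the guide opened chest 2, so this case is ruled out; weight (1/3)·0 = 0.
If it is in chest 3 (prior 1/3): chest 2 is available, opened with probability 1/6; weight (1/3)·(1/6) = 1/18.
The weights sum to 7/18.
So P(the ruby in chest 1 | the guide opened chest 2) = (1/3) / (7/18) = 6/7.

6/7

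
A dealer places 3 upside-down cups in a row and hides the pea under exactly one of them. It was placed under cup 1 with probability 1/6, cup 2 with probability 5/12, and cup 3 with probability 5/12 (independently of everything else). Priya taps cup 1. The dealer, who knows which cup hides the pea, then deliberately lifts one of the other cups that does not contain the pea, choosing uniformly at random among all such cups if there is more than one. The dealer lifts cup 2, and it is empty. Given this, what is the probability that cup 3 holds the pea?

5/6

Condition on the true location of the pea.
If it is under cup 1 (prior 1/6): the dealer has 2 equally likely choices, so probability 1/2; weight (1/6)·(1/2) = 1/12.
If it is under cup 2 (prior 5/12): the dealer opened cup 2, so this case is ruled out; weight (5/12)·0 = 0.
If it is under cup 3 (prior 5/12): the dealer has no choice, probability 1; weight (5/12)·1 = 5/12.
The weights sum to 1/2.
So P(the pea under cup 3 | the dealer opened cup 2) = (5/12) / (1/2) = 5/6.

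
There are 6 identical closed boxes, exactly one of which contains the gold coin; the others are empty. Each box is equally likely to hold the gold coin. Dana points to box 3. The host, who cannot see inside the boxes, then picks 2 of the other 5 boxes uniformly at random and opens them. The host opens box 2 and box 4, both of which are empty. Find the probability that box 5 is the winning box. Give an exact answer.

Condition on the true location of the gold coin.
If it is in any of boxes 1, 3, 5, and 6 (prior 1/6 each): the host picks exactly this set with probability 1/10 regardless, and none is the prize; weight (1/6)·(1/10) = 1/60 each.
If it is in either of boxes 2 and 4 (prior 1/6 each): that box was opened and seen not to hold the prize — ruled out; weight (1/6)·0 = 0 each.
The weights sum to 1/15.
So P(the gold coin in box 5 | the host opened box 2 and box 4) = (1/60) / (1/15) = 1/4.

1/4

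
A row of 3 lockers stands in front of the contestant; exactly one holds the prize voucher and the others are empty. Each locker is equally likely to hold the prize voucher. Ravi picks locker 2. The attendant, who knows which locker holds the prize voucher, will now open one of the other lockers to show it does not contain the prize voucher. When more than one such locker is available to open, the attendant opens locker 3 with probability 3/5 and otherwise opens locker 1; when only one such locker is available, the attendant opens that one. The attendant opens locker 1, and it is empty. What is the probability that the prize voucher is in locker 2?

2/7

Condition on the true location of the prize voucher.
If it is in locker 1 (prior 1/3): the attendant opened locker 1, so this case is ruled out; weight (1/3)·0 = 0.
If it is in locker 2 (prior 1/3): locker 3 is available but not opened, probability 2/5; weight (1/3)·(2/5) = 2/15.
If it is in locker 3 (prior 1/3): only locker 1 is available, probability 1; weight (1/3)·1 = 1/3.
The weights sum to 7/15.
So P(the prize voucher in locker 2 | the attendant opened locker 1) = (2/15) / (7/15) = 2/7.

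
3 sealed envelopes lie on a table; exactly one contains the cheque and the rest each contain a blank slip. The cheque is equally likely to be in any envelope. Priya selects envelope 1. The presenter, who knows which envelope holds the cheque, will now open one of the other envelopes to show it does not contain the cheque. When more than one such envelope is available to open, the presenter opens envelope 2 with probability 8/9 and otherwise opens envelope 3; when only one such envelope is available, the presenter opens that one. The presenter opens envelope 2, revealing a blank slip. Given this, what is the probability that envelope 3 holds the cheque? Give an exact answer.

9/17

Condition on the true location of the cheque.
If it is in envelope 1 (prior 1/3): envelope 2 is available, opened with probability 8/9; weight (1/3)·(8/9) = 8/27.
If it is in envelope 2 (prior 1/3): the presenter opened envelope 2, so this case is ruled out; weight (1/3)·0 = 0.
If it is in envelope 3 (prior 1/3): only envelope 2 is available, probability 1; weight (1/3)·1 = 1/3.
The weights sum to 17/27.
So P(the cheque in envelope 3 | the presenter opened envelope 2) = (1/3) / (17/27) = 9/17.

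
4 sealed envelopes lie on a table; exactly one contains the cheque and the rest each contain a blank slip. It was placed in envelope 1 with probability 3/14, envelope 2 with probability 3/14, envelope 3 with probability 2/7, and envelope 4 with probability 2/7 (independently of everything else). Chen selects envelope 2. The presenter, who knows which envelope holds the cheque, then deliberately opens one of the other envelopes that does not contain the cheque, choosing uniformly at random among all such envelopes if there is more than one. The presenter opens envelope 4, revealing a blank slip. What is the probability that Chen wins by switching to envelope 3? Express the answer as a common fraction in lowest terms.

Condition on the true location of the cheque.
If it is in envelope 1 (prior 3/14): the presenter has 2 equally likely choices, so probability 1/2; weight (3/14)·(1/2) = 3/28.
If it is in envelope 2 (prior 3/14): the presenter has 3 equally likely choices, so probability 1/3; weight (3/14)·(1/3) = 1/14.
If it is in envelope 3 (prior 2/7): the presenter has 2 equally likely choices, so probability 1/2; weight (2/7)·(1/2) = 1/7.
If it is in envelope 4 (prior 2/7): the presenter opened envelope 4, so this case is ruled out; weight (2/7)·0 = 0.
The weights sum to 9/28.
So P(the cheque in envelope 3 | the presenter opened envelope 4) = (1/7) / (9/28) = 4/9.

4/9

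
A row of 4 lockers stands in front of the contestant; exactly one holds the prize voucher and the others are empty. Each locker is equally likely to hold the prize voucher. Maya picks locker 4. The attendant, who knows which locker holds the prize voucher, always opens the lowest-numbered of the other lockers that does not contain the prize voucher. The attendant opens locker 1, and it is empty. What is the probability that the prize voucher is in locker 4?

Condition on the true location of the prize voucher.
If it is in locker 1 (prior 1/4): the attendant opened locker 1, so this case is ruled out; weight (1/4)·0 = 0.
If it is in any of lockers 2, 3, and 4 (prior 1/4 each): locker 1 is the lowest-numbered option available, probability 1; weight (1/4)·1 = 1/4 each.
The weights sum to 3/4.
So P(the prize voucher in locker 4 | the attendant opened locker 1) = (1/4) / (3/4) = 1/3.

1/3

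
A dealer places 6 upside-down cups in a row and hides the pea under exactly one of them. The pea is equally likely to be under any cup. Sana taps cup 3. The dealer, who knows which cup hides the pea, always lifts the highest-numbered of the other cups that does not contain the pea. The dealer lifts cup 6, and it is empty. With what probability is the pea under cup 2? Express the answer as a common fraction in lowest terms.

Apply Bayes' rule, conditioning on where the pea actually is.
If it is under any of cups 1, 2, 3, 4, and 5 (prior 1/6 each): cup 6 is the highest-numbered option available, probability 1; weight (1/6)·1 = 1/6 each.
If it is under cup 6 (prior 1/6): the dealer opened cup 6, so this case is ruled out; weight (1/6)·0 = 0.
The weights sum to 5/6.
So P(the pea under cup 2 | the dealer opened cup 6) = (1/6) / (5/6) = 1/5.

1/5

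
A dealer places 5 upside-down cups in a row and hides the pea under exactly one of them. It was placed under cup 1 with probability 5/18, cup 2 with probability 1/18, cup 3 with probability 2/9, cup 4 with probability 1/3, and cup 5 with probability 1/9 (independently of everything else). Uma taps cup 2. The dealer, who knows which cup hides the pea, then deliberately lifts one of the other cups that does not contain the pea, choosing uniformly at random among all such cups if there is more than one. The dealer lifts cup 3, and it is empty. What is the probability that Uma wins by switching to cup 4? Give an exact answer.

Apply Bayes' rule, conditioning on where the pea actually is.
If it is under cup 1 (prior 5/18): the dealer has 3 equally likely choices, so probability 1/3; weight (5/18)·(1/3) = 5/54.
If it is under cup 2 (prior 1/18): the dealer has 4 equally likely choices, so probability 1/4; weight (1/18)·(1/4) = 1/72.
If it is under cup 3 (prior 2/9): the dealer opened cup 3, so this case is ruled out; weight (2/9)·0 = 0.
If it is under cup 4 (prior 1/3): the dealer has 3 equally likely choices, so probability 1/3; weight (1/3)·(1/3) = 1/9.
If it is under cup 5 (prior 1/9): the dealer has 3 equally likely choices, so probability 1/3; weight (1/9)·(1/3) = 1/27.
The weights sum to 55/216.
So P(the pea under cup 4 | the dealer opened cup 3) = (1/9) / (55/216) = 24/55.

24/55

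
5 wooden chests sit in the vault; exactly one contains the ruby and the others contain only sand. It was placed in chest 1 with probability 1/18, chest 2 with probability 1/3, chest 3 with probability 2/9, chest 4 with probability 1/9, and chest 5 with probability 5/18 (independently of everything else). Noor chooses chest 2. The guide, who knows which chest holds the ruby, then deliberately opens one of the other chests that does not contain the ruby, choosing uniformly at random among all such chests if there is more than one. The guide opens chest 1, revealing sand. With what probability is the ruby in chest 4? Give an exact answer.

4/31

Consider each possible location of the ruby in turn.
If it is in chest 1 (prior 1/18): the guide opened chest 1, so this case is ruled out; weight (1/18)·0 = 0.
If it is in chest 2 (prior 1/3): the guide has 4 equally likely choices, so probability 1/4; weight (1/3)·(1/4) = 1/12.
If it is in chest 3 (prior 2/9): the guide has 3 equally likely choices, so probability 1/3; weight (2/9)·(1/3) = 2/27.
If it is in chest 4 (prior 1/9): the guide has 3 equally likely choices, so probability 1/3; weight (1/9)·(1/3) = 1/27.
If it is in chest 5 (prior 5/18): the guide has 3 equally likely choices, so probability 1/3; weight (5/18)·(1/3) = 5/54.
The weights sum to 31/108.
So P(the ruby in chest 4 | the guide opened chest 1) = (1/27) / (31/108) = 4/31.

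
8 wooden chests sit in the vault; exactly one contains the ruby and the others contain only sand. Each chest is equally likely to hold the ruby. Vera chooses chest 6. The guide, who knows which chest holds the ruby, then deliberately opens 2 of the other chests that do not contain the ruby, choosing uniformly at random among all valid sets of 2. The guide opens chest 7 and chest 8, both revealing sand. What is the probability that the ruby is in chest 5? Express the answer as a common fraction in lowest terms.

Consider each possible location of the ruby in turn.
If it is in any of chests 1, 2, 3, 4, and 5 (prior 1/8 each): the guide has 15 equally likely choices, so probability 1/15; weight (1/8)·(1/15) = 1/120 each.
If it is in chest 6 (prior 1/8): the guide has 21 equally likely choices, so probability 1/21; weight (1/8)·(1/21) = 1/168.
If it is in either of chests 7 and 8 (prior 1/8 each): that chest was opened and seen not to hold the prize — ruled out; weight (1/8)·0 = 0 each.
The weights sum to 1/21.
So P(the ruby in chest 5 | the guide opened chest 7 and chest 8) = (1/120) / (1/21) = 7/40.

7/40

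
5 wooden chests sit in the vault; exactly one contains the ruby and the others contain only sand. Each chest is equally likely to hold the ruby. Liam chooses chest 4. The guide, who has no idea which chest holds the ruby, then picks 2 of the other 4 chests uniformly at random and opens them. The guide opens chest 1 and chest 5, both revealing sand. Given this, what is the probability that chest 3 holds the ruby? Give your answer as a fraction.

1/3

Because the guide chose which chests to open without knowing where the ruby is, the choice is independent of the prize location. Learning that none of the 2 opened chests holds the ruby simply rules out those 2 locations and leaves the remaining 3 chests still equally likely by symmetry.
So P(the ruby in chest 3) = 1/3.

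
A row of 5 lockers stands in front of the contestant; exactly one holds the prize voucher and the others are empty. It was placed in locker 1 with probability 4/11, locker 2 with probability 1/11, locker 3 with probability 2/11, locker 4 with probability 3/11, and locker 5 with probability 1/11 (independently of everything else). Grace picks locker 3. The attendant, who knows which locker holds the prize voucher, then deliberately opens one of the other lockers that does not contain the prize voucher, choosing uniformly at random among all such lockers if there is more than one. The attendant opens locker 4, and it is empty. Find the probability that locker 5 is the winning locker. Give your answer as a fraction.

Apply Bayes' rule, conditioning on where the prize voucher actually is.
If it is in locker 1 (prior 4/11): the attendant has 3 equally likely choices, so probability 1/3; weight (4/11)·(1/3) = 4/33.
If it is in either of lockers 2 and 5 (prior 1/11 each): the attendant has 3 equally likely choices, so probability 1/3; weight (1/11)·(1/3) = 1/33 each.
If it is in locker 3 (prior 2/11): the attendant has 4 equally likely choices, so probability 1/4; weight (2/11)·(1/4) = 1/22.
If it is in locker 4 (prior 3/11): the attendant opened locker 4, so this case is ruled out; weight (3/11)·0 = 0.
The weights sum to 5/22.
So P(the prize voucher in locker 5 | the attendant opened locker 4) = (1/33) / (5/22) = 2/15.

2/15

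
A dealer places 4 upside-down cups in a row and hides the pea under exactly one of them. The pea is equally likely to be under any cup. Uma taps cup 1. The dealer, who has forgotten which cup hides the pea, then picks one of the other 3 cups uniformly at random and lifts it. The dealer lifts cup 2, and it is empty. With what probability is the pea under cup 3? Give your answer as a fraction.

Because the dealer chose which cup to lift without knowing where the pea is, the choice is independent of the prize location. Learning that cup 2 does not hold the pea simply rules out that one location and leaves the remaining 3 cups still equally likely by symmetry.
So P(the pea under cup 3) = 1/3.

1/3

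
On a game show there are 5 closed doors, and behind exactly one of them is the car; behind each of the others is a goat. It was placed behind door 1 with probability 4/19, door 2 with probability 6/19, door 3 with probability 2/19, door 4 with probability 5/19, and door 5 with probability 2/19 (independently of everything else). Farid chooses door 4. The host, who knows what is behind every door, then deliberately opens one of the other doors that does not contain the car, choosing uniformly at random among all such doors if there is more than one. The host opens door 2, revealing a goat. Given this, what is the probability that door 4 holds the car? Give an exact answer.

15/47

Consider each possible location of the car in turn.
If it is behind door 1 (prior 4/19): the host has 3 equally likely choices, so probability 1/3; weight (4/19)·(1/3) = 4/57.
If it is behind door 2 (prior 6/19): the host opened door 2, so this case is ruled out; weight (6/19)·0 = 0.
If it is behind either of doors 3 and 5 (prior 2/19 each): the host has 3 equally likely choices, so probability 1/3; weight (2/19)·(1/3) = 2/57 each.
If it is behind door 4 (prior 5/19): the host has 4 equally likely choices, so probability 1/4; weight (5/19)·(1/4) = 5/76.
The weights sum to 47/228.
So P(the car behind door 4 | the host opened door 2) = (5/76) / (47/228) = 15/47.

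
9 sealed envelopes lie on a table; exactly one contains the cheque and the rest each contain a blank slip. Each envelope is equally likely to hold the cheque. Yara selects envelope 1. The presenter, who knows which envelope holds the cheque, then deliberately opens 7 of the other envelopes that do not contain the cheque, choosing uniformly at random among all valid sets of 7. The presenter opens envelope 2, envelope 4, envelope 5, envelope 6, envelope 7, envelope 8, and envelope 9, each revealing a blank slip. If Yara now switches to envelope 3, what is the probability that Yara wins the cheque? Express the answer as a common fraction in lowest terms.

8/9

Consider each possible location of the cheque in turn.
If it is in envelope 1 (prior 1/9): the presenter has 8 equally likely choices, so probability 1/8; weight (1/9)·(1/8) = 1/72.
If it is in any of envelopes 2, 4, 5, 6, 7, 8, and 9 (prior 1/9 each): that envelope was opened and seen not to hold the prize — ruled out; weight (1/9)·0 = 0 each.
If it is in envelope 3 (prior 1/9): the presenter has no choice, probability 1; weight (1/9)·1 = 1/9.
The weights sum to 1/8.
So P(the cheque in envelope 3 | the presenter opened envelope 2, envelope 4, envelope 5, envelope 6, envelope 7, envelope 8, and envelope 9) = (1/9) / (1/8) = 8/9.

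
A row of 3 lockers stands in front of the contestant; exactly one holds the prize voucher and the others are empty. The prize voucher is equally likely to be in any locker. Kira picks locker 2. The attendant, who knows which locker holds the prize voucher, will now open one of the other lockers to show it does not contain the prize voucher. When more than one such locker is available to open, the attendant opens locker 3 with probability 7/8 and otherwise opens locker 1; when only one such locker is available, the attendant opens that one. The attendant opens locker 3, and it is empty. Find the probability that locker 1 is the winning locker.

Condition on the true location of the prize voucher.
If it is in locker 1 (prior 1/3): only locker 3 is available, probability 1; weight (1/3)·1 = 1/3.
If it is in locker 2 (prior 1/3): locker 3 is available, opened with probability 7/8; weight (1/3)·(7/8) = 7/24.
If it is in locker 3 (prior 1/3): the attendant opened locker 3, so this case is ruled out; weight (1/3)·0 = 0.
The weights sum to 5/8.
So P(the prize voucher in locker 1 | the attendant opened locker 3) = (1/3) / (5/8) = 8/15.

8/15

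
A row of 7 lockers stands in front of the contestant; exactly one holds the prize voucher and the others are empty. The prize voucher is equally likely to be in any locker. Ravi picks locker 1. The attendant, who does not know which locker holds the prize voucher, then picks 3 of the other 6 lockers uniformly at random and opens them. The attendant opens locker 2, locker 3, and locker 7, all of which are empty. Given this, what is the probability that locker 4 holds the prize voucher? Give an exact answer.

Apply Bayes' rule, conditioning on where the prize voucher actually is.
If it is in any of lockers 1, 4, 5, and 6 (prior 1/7 each): the attendant picks exactly this set with probability 1/20 regardless, and none is the prize; weight (1/7)·(1/20) = 1/140 each.
If it is in any of lockers 2, 3, and 7 (prior 1/7 each): that locker was opened and seen not to hold the prize — ruled out; weight (1/7)·0 = 0 each.
The weights sum to 1/35.
So P(the prize voucher in locker 4 | the attendant opened locker 2, locker 3, and locker 7) = (1/140) / (1/35) = 1/4.

1/4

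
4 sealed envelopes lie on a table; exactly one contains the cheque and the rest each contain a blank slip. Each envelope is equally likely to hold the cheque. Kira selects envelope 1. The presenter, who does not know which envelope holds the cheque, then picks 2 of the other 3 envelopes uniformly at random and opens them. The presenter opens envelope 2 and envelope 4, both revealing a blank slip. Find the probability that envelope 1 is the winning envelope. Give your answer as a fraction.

Because the presenter chose which envelopes to open without knowing where the cheque is, the choice is independent of the prize location. Learning that none of the 2 opened envelopes holds the cheque simply rules out those 2 locations and leaves the remaining 2 envelopes still equally likely by symmetry.
So P(the cheque in envelope 1) = 1/2.

1/2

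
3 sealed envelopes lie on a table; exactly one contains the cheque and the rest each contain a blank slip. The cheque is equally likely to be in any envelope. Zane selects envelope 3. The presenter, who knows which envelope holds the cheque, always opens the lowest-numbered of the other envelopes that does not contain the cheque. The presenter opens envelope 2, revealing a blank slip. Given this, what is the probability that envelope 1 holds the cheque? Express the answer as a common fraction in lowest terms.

1

Apply Bayes' rule, conditioning on where the cheque actually is.
If it is in envelope 1 (prior 1/3): envelope 2 is the lowest-numbered option available, probability 1; weight (1/3)·1 = 1/3.
If it is in envelope 2 (prior 1/3): the presenter opened envelope 2, so this case is ruled out; weight (1/3)·0 = 0.
If it is in envelope 3 (prior 1/3): the presenter would have opened envelope 1 instead, probability 0; weight (1/3)·0 = 0.
The weights sum to 1/3.
So P(the cheque in envelope 1 | the presenter opened envelope 2) = (1/3) / (1/3) = 1.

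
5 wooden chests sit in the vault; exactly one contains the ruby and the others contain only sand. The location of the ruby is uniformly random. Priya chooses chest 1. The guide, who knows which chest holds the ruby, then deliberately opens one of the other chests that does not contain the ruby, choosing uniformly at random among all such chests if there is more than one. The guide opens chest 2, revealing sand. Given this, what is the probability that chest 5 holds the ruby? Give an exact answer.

Apply Bayes' rule, conditioning on where the ruby actually is.
If it is in chest 1 (prior 1/5): the guide has 4 equally likely choices, so probability 1/4; weight (1/5)·(1/4) = 1/20.
If it is in chest 2 (prior 1/5): the guide opened chest 2, so this case is ruled out; weight (1/5)·0 = 0.
If it is in any of chests 3, 4, and 5 (prior 1/5 each): the guide has 3 equally likely choices, so probability 1/3; weight (1/5)·(1/3) = 1/15 each.
The weights sum to 1/4.
So P(the ruby in chest 5 | the guide opened chest 2) = (1/15) / (1/4) = 4/15.

4/15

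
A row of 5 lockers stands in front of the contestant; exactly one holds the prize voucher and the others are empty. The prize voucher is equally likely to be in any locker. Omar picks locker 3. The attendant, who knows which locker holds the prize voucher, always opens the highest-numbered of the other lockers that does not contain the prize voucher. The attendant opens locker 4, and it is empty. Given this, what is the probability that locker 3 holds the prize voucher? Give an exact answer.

Condition on the true location of the prize voucher.
If it is in any of lockers 1, 2, and 3 (prior 1/5 each): the attendant would have opened locker 5 instead, probability 0; weight (1/5)·0 = 0 each.
If it is in locker 4 (prior 1/5): the attendant opened locker 4, so this case is ruled out; weight (1/5)·0 = 0.
If it is in locker 5 (prior 1/5): locker 4 is the highest-numbered option available, probability 1; weight (1/5)·1 = 1/5.
The weights sum to 1/5.
So P(the prize voucher in locker 3 | the attendant opened locker 4) = 0 / (1/5) = 0.

0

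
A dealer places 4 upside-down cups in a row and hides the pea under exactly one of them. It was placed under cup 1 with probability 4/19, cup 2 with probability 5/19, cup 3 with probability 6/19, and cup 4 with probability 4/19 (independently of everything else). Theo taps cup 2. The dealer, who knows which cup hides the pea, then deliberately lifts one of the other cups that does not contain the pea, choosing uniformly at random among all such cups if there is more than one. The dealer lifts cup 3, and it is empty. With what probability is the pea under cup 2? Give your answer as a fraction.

Consider each possible location of the pea in turn.
If it is under either of cups 1 and 4 (prior 4/19 each): the dealer has 2 equally likely choices, so probability 1/2; weight (4/19)·(1/2) = 2/19 each.
If it is under cup 2 (prior 5/19): the dealer has 3 equally likely choices, so probability 1/3; weight (5/19)·(1/3) = 5/57.
If it is under cup 3 (prior 6/19): the dealer opened cup 3, so this case is ruled out; weight (6/19)·0 = 0.
The weights sum to 17/57.
So P(the pea under cup 2 | the dealer opened cup 3) = (5/57) / (17/57) = 5/17.

5/17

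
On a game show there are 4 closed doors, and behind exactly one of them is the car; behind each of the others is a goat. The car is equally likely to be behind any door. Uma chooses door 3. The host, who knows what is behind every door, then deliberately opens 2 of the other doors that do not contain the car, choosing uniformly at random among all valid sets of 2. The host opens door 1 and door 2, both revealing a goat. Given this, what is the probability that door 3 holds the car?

Consider each possible location of the car in turn.
If it is behind either of doors 1 and 2 (prior 1/4 each): that door was opened and seen not to hold the prize — ruled out; weight (1/4)·0 = 0 each.
If it is behind door 3 (prior 1/4): the host has 3 equally likely choices, so probability 1/3; weight (1/4)·(1/3) = 1/12.
If it is behind door 4 (prior 1/4): the host has no choice, probability 1; weight (1/4)·1 = 1/4.
The weights sum to 1/3.
So P(the car behind door 3 | the host opened door 1 and door 2) = (1/12) / (1/3) = 1/4.

1/4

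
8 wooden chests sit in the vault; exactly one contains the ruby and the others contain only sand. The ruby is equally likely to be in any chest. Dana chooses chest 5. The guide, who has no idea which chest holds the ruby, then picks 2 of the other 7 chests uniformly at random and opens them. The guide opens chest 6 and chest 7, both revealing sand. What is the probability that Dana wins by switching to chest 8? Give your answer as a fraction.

1/6

Because the guide chose which chests to open without knowing where the ruby is, the choice is independent of the prize location. Learning that none of the 2 opened chests holds the ruby simply rules out those 2 locations and leaves the remaining 6 chests still equally likely by symmetry.
So P(the ruby in chest 8) = 1/6.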